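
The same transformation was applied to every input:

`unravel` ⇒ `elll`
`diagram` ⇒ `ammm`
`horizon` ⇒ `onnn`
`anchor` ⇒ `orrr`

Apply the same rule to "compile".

What's happening: repeat every character 3 times, then keep only the last 4 characters.
Working it through for "compile": intermediate "cccooommmpppiiillleee", final "leee".
(Check on "anchor": → "aaannnccchhhooorrr" → "orrr" ✓)

leee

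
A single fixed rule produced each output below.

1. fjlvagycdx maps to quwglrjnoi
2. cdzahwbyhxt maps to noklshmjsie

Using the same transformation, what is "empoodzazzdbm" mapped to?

pxazzoklkkomx

In each case the input is transformed by: shift every letter 11 places forward in the alphabet (wrapping around).
Applying that to "empoodzazzdbm" gives "pxazzoklkkomx".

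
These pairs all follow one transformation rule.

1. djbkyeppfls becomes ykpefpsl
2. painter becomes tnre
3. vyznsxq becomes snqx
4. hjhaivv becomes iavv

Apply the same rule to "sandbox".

bdxo

What's happening: delete the first 3 characters, then swap each adjacent pair of characters (1↔2, 3↔4, ...).
On "sandbox" that produces "bdxo".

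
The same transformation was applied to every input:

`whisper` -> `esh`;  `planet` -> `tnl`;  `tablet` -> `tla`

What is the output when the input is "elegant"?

Rule — keep every other character starting from the second (positions 2nd, 4th, 6th, ...), then reverse the string.
On "elegant": the first step gives "lgn", and the second then gives "ngl".
(Check on "whisper": → "hse" → "esh" ✓)

ngl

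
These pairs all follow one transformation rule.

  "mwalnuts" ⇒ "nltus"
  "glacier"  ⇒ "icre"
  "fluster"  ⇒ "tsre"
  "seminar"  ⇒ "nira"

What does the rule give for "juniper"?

The transformation: delete the first 3 characters, then swap each adjacent pair of characters (1↔2, 3↔4, ...).
Starting from "juniper": after the first operation, "iper"; after the second, "pire".

pire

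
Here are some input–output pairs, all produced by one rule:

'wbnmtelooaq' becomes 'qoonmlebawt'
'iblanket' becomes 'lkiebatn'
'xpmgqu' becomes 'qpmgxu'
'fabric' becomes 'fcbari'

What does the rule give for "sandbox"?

ondbaxs

The transformation: sort the characters into reverse alphabetical order, then move the first 2 characters to the end (rotate left by 2).
Starting from "sandbox": after the first operation, "xsondba"; after the second, "ondbaxs".
(Check on "xpmgqu": → "xuqpmg" → "qpmgxu" ✓)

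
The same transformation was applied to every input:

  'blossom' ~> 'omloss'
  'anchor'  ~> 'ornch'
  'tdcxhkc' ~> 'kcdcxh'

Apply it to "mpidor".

orpid

What's happening: delete the first character, then move the last 2 characters to the front (rotate right by 2).
On "mpidor": the first step gives "pidor", and the second then gives "orpid".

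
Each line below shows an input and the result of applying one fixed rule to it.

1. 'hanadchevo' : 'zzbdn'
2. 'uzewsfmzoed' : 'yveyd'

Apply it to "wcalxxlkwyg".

bkwjx

The transformation: shift every letter 1 place backward in the alphabet (wrapping around), then keep every other character starting from the second (positions 2nd, 4th, 6th, ...).
For "wcalxxlkwyg", step one produces "vbzkwwkjvxf"; step two turns that into "bkwjx".
(Check on "uzewsfmzoed": → "tydvrelyndc" → "yveyd" ✓)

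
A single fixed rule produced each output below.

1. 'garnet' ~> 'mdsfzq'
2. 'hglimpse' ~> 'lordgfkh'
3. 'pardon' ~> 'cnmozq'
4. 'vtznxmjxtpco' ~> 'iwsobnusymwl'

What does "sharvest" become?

udrsrgzq

Looking at the pairs, the operation is to shift every letter 1 place backward in the alphabet (wrapping around), then swap the front and back halves of the string.
Working it through for "sharvest": intermediate "rgzqudrs", final "udrsrgzq".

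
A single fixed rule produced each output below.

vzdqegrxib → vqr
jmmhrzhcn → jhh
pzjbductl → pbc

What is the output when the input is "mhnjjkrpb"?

mjr

In each case the input is transformed by: delete the last 2 characters, then keep one character in every 3, starting at position 1 (positions 1st, 4th, 7th, ...).
For "mhnjjkrpb", step one produces "mhnjjkr"; step two turns that into "mjr".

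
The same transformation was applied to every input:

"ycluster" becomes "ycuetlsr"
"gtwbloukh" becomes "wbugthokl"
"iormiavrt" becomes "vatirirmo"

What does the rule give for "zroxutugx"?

zgxoxrutu

Each output is the input with this applied: sort the characters into reverse alphabetical order, then take characters alternately from the front and the back (1st, last, 2nd, 2nd-last, ...).
On "zroxutugx": the first step gives "zxxuutrog", and the second then gives "zgxoxrutu".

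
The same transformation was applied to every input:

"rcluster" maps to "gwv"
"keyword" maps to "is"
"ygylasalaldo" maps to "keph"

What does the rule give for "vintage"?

In each case the input is transformed by: shift every letter 4 places forward in the alphabet (wrapping around), then keep one character in every 3, starting at position 2 (positions 2nd, 5th, 8th, ...).
For "vintage", step one produces "zmrxeki"; step two turns that into "me".

me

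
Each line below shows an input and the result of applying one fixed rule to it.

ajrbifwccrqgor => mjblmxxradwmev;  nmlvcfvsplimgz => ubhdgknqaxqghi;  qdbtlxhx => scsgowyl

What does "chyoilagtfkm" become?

The pattern: shift every letter 5 places backward in the alphabet (wrapping around), then reverse the string.
For "chyoilagtfkm", step one produces "xctjdgvboafh"; step two turns that into "hfaobvgdjtcx".

hfaobvgdjtcx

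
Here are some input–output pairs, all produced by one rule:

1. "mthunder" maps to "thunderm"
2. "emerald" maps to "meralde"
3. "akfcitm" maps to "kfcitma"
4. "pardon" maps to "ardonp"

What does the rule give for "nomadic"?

omadicn

The pattern: move the first character to the end.
Applying that to "nomadic" gives "omadicn".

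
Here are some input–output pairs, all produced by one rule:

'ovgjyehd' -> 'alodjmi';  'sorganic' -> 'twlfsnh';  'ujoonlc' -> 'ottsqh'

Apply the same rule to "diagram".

Rule — delete the first character, then shift every letter 5 places forward in the alphabet (wrapping around).
For "diagram", step one produces "iagram"; step two turns that into "nflwfr".

nflwfr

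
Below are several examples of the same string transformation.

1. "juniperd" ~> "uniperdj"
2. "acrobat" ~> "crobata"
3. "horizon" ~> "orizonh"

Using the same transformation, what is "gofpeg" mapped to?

The pattern: move the first character to the end.
So "gofpeg" becomes "ofpegg".

ofpegg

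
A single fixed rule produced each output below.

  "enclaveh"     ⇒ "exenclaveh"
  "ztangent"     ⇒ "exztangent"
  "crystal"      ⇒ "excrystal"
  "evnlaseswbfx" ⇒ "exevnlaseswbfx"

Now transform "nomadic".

exnomadic

In each case the input is transformed by: prepend "ex".
Doing the same to "nomadic": "exnomadic".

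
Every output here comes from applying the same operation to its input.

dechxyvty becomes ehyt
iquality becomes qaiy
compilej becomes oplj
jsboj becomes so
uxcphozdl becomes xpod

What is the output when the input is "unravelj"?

The rule is to keep every other character starting from the second (positions 2nd, 4th, 6th, ...).
For "unravelj" the result is "naej".

naej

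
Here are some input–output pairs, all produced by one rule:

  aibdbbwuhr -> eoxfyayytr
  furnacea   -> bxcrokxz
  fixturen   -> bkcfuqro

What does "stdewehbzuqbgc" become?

The pattern: move the last 2 characters to the front (rotate right by 2), then shift every letter 3 places backward in the alphabet (wrapping around).
On "stdewehbzuqbgc": the first step gives "gcstdewehbzuqb", and the second then gives "dzpqabtbeywrny".

dzpqabtbeywrny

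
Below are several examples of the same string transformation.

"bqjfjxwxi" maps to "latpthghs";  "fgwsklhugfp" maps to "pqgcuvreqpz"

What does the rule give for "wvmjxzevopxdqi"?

gfwthjofyzhnas

The rule is to shift every letter 10 places forward in the alphabet (wrapping around).
So "wvmjxzevopxdqi" becomes "gfwthjofyzhnas".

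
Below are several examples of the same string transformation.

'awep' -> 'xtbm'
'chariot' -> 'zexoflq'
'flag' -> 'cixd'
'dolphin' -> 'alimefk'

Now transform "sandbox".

What's happening: shift every letter 3 places backward in the alphabet (wrapping around).
"sandbox" → "pxkaylu".

pxkaylu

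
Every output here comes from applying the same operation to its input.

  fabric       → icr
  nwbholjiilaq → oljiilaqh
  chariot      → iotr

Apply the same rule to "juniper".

The pattern: delete the first 3 characters, then move the first character to the end.
Working it through for "juniper": intermediate "iper", final "peri".

peri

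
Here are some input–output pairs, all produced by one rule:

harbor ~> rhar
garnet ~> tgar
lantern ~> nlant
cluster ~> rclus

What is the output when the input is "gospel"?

Each output is the input with this applied: move the last character to the front, then delete the last 2 characters.
"gospel" → "lgospe" → "lgos".

lgos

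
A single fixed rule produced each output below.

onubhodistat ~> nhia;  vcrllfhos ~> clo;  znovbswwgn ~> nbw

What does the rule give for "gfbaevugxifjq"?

fegf

The transformation: keep one character in every 3, starting at position 2 (positions 2nd, 5th, 8th, ...).
For "gfbaevugxifjq" the result is "fegf".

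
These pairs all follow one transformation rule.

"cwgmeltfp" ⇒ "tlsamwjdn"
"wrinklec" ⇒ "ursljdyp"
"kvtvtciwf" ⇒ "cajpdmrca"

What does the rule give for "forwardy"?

In each case the input is transformed by: shift every letter 7 places forward in the alphabet (wrapping around), then move the first 3 characters to the end (rotate left by 3).
On "forwardy": the first step gives "mvydhykf", and the second then gives "dhykfmvy".

dhykfmvy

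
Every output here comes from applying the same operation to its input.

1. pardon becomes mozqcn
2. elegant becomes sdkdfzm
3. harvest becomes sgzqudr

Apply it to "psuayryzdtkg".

In each case the input is transformed by: move the last character to the front, then shift every letter 1 place backward in the alphabet (wrapping around).
Applying both steps to "psuayryzdtkg": "gpsuayryzdtk", then "fortzxqxycsj".

fortzxqxycsj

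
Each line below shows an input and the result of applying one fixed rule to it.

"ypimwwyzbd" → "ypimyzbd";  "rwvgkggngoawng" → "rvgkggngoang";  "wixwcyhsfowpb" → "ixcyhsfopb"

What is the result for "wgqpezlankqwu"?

gqpezlankqu

The transformation: remove every "w".
Doing the same to "wgqpezlankqwu": "gqpezlankqu".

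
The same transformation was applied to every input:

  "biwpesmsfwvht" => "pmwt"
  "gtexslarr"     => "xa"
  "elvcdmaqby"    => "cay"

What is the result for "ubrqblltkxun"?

The transformation: keep one character in every 3, starting at position 1 (positions 1st, 4th, 7th, ...), then delete the first character.
"ubrqblltkxun" → "uqlx" → "qlx".
(Check on "gtexslarr": → "gxa" → "xa" ✓)

qlx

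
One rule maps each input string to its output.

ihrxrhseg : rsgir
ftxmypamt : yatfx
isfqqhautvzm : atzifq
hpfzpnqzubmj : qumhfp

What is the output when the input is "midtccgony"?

cgnmd

The pattern: keep every other character starting from the first (positions 1st, 3rd, 5th, ...), then move the last 3 characters to the front (rotate right by 3).
For "midtccgony", step one produces "mdcgn"; step two turns that into "cgnmd".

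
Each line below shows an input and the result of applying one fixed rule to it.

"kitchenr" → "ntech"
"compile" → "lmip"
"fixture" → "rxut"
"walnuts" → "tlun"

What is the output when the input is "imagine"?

naig

Rule — take characters alternately from the front and the back (1st, last, 2nd, 2nd-last, ...), then delete the first 3 characters.
Applying both steps to "imagine": "iemnaig", then "naig".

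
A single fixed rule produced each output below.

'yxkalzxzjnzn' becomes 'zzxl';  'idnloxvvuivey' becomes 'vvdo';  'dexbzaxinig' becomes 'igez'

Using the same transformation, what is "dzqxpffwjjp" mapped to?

wpzp

In each case the input is transformed by: keep one character in every 3, starting at position 2 (positions 2nd, 5th, 8th, ...), then move the last 2 characters to the front (rotate right by 2).
"dzqxpffwjjp" → "zpwp" → "wpzp".
(Check on "dexbzaxinig": → "ezig" → "igez" ✓)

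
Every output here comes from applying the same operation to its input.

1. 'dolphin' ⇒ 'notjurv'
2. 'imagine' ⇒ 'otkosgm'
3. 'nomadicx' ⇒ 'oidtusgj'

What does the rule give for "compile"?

orkiusv

The rule is to shift every letter 6 places forward in the alphabet (wrapping around), then move the last 3 characters to the front (rotate right by 3).
For "compile", step one produces "iusvork"; step two turns that into "orkiusv".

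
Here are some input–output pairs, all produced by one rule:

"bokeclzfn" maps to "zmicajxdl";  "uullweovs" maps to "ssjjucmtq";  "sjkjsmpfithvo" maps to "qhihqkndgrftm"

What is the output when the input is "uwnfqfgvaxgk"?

The pattern: shift every letter 2 places backward in the alphabet (wrapping around).
"uwnfqfgvaxgk" → "suldodetyvei".

suldodetyvei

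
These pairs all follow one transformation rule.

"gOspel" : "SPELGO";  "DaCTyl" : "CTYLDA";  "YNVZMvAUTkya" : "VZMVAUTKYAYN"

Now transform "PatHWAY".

Looking at the pairs, the operation is to move the first 2 characters to the end (rotate left by 2), then convert every letter to uppercase.
On "PatHWAY": the first step gives "tHWAYPa", and the second then gives "THWAYPA".
(Check on "DaCTyl": → "CTylDa" → "CTYLDA" ✓)

THWAYPA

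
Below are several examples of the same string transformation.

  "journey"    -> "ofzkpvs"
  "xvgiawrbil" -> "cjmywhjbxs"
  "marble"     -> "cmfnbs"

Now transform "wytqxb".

What's happening: shift every letter 1 place forward in the alphabet (wrapping around), then move the last 3 characters to the front (rotate right by 3).
For "wytqxb", step one produces "xzuryc"; step two turns that into "rycxzu".

rycxzu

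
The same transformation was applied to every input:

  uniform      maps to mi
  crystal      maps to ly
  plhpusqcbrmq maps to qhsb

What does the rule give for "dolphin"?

nl

Looking at the pairs, the operation is to move the last 3 characters to the front (rotate right by 3), then keep one character in every 3, starting at position 3 (positions 3rd, 6th, 9th, ...).
Starting from "dolphin": after the first operation, "hindolp"; after the second, "nl".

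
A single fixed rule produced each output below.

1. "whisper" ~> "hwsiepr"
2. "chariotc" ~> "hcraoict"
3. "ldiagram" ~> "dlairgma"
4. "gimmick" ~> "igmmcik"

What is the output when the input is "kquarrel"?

qkaurrle

Rule — swap each adjacent pair of characters (1↔2, 3↔4, ...).
"kquarrel" → "qkaurrle".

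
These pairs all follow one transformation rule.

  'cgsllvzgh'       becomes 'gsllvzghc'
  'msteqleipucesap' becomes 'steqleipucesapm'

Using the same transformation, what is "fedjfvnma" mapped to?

edjfvnmaf

Looking at the pairs, the operation is to move the first character to the end.
Doing the same to "fedjfvnma": "edjfvnmaf".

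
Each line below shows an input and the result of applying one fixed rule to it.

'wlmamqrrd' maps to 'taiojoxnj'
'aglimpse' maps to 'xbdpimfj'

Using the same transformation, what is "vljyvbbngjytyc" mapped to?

szivgqvvsgydyk

What's happening: shift every letter 3 places backward in the alphabet (wrapping around), then take characters alternately from the front and the back (1st, last, 2nd, 2nd-last, ...).
For "vljyvbbngjytyc", step one produces "sigvsyykdgvqvz"; step two turns that into "szivgqvvsgydyk".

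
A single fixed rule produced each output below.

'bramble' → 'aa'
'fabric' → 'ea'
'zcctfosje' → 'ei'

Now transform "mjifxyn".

Rule — shift every letter 1 place backward in the alphabet (wrapping around), then keep only the vowels.
"mjifxyn" → "lihewxm" → "ie".

ie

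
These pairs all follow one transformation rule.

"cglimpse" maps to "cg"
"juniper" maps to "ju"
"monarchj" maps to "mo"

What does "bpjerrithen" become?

In each case the input is transformed by: keep only the first 2 characters.
Applying that to "bpjerrithen" gives "bp".

bp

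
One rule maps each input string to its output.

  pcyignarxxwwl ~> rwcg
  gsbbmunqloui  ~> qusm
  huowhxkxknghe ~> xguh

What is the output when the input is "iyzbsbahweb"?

hbys

In each case the input is transformed by: keep one character in every 3, starting at position 2 (positions 2nd, 5th, 8th, ...), then swap the front and back halves of the string.
"iyzbsbahweb" → "yshb" → "hbys".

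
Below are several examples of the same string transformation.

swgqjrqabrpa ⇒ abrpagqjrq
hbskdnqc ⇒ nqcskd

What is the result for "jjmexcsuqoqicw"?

qoqicwmexcsu

The transformation: delete the first 2 characters, then swap the front and back halves of the string.
"jjmexcsuqoqicw" → "qoqicwmexcsu".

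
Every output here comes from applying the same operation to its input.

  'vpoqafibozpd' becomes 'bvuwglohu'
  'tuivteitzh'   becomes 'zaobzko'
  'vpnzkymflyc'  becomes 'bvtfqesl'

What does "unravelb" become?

The pattern: delete the last 3 characters, then shift every letter 6 places forward in the alphabet (wrapping around).
For "unravelb", step one produces "unrav"; step two turns that into "atxgb".

atxgb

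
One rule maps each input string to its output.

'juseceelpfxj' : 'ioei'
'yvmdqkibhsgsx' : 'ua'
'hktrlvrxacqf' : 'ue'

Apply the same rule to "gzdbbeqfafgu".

Rule — shift every letter 1 place backward in the alphabet (wrapping around), then keep only the vowels.
Working it through for "gzdbbeqfafgu": intermediate "fycaadpezeft", final "aaee".
(Check on "juseceelpfxj": → "itrdbddkoewi" → "ioei" ✓)

aaee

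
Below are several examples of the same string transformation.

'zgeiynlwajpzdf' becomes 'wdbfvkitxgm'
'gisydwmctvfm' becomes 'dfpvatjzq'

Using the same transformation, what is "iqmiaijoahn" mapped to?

What's happening: delete the last 3 characters, then shift every letter 3 places backward in the alphabet (wrapping around).
Applying both steps to "iqmiaijoahn": "iqmiaijo", then "fnjfxfgl".

fnjfxfgl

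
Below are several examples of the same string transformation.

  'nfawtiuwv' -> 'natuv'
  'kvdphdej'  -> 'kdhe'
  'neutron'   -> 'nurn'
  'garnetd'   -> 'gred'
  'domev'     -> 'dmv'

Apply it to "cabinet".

cbnt

Rule — keep every other character starting from the first (positions 1st, 3rd, 5th, ...).
"cabinet" → "cbnt".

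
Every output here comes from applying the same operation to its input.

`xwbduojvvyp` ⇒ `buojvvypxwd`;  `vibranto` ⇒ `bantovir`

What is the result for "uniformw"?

iormwunf

In each case the input is transformed by: move the first 3 characters to the end (rotate left by 3), then swap the first and last characters.
For "uniformw", step one produces "formwuni"; step two turns that into "iormwunf".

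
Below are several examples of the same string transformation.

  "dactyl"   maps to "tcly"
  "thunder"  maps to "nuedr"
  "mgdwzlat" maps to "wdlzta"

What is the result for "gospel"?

psle

Rule — delete the first 2 characters, then swap each adjacent pair of characters (1↔2, 3↔4, ...).
Working it through for "gospel": intermediate "spel", final "psle".
(Check on "dactyl": → "ctyl" → "tcly" ✓)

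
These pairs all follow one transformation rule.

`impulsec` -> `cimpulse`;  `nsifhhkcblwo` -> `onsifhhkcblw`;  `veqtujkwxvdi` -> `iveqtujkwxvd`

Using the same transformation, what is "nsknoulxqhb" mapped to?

Rule — move the last character to the front.
Doing the same to "nsknoulxqhb": "bnsknoulxqh".

bnsknoulxqh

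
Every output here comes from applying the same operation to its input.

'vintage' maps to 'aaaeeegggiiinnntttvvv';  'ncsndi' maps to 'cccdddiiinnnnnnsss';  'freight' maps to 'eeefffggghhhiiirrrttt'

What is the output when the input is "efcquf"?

Rule — sort the characters into alphabetical order, then repeat every character 3 times.
So "efcquf" becomes "ccceeeffffffqqquuu".

ccceeeffffffqqquuu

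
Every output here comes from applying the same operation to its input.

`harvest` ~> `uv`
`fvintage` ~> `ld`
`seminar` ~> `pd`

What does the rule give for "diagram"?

Each output is the input with this applied: keep one character in every 3, starting at position 3 (positions 3rd, 6th, 9th, ...), then shift every letter 3 places forward in the alphabet (wrapping around).
On "diagram": the first step gives "aa", and the second then gives "dd".

dd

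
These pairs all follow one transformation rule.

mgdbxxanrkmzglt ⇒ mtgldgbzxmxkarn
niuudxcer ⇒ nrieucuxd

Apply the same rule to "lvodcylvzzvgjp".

lpvjogdvczyzlv

The rule is to take characters alternately from the front and the back (1st, last, 2nd, 2nd-last, ...).
On "lvodcylvzzvgjp" that produces "lpvjogdvczyzlv".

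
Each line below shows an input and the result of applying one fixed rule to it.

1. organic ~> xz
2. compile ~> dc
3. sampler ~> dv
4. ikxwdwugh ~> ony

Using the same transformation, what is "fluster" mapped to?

The rule is to shift every letter 9 places backward in the alphabet (wrapping around), then keep one character in every 3, starting at position 3 (positions 3rd, 6th, 9th, ...).
Applying both steps to "fluster": "wcljkvi", then "lv".

lv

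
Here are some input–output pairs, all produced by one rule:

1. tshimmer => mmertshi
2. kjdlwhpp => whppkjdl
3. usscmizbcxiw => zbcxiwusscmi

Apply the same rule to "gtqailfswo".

lfswogtqai

What's happening: swap the front and back halves of the string.
Doing the same to "gtqailfswo": "lfswogtqai".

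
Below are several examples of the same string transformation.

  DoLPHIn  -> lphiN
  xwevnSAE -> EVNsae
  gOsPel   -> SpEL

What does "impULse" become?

PulSE

In each case the input is transformed by: delete the first 2 characters, then flip the case of every letter.
For "impULse", step one produces "pULse"; step two turns that into "PulSE".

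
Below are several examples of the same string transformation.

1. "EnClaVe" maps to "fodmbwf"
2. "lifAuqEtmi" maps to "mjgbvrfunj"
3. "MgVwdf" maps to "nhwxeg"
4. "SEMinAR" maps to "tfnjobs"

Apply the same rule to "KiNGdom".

ljohepn

The pattern: shift every letter 1 place forward in the alphabet (wrapping around), then convert every letter to lowercase.
On "KiNGdom": the first step gives "LjOHepn", and the second then gives "ljohepn".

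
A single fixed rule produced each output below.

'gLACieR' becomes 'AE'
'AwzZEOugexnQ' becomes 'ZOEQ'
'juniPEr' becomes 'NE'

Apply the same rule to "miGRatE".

Rule — keep one character in every 3, starting at position 3 (positions 3rd, 6th, 9th, ...), then convert every letter to uppercase.
So "miGRatE" becomes "GT".

GT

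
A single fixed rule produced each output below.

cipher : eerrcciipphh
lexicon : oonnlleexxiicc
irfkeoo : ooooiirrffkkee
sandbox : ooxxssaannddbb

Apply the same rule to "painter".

eerrppaaiinntt

What's happening: move the last 2 characters to the front (rotate right by 2), then double every character.
Starting from "painter": after the first operation, "erpaint"; after the second, "eerrppaaiinntt".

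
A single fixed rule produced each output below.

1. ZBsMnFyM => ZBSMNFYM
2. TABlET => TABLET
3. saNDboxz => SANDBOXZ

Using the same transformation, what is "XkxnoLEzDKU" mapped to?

Looking at the pairs, the operation is to convert every letter to uppercase.
For "XkxnoLEzDKU" the result is "XKXNOLEZDKU".

XKXNOLEZDKU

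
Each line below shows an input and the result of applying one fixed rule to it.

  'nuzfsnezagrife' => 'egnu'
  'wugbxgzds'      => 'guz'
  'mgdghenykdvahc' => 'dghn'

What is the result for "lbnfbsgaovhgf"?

What's happening: sort the characters into alphabetical order, then keep one character in every 3, starting at position 3 (positions 3rd, 6th, 9th, ...).
"lbnfbsgaovhgf" → "abbffgghlnosv" → "bgls".

bgls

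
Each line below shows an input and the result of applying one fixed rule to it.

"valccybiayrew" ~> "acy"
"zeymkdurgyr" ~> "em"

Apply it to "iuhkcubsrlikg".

The transformation: keep every other character starting from the second (positions 2nd, 4th, 6th, ...), then delete the last 3 characters.
Starting from "iuhkcubsrlikg": after the first operation, "ukuslk"; after the second, "uku".
(Check on "valccybiayrew": → "acyiye" → "acy" ✓)

uku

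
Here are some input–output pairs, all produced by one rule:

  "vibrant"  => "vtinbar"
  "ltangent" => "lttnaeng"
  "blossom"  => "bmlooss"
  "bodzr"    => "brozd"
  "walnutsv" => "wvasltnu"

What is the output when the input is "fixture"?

feirxut

Rule — take characters alternately from the front and the back (1st, last, 2nd, 2nd-last, ...).
For "fixture" the result is "feirxut".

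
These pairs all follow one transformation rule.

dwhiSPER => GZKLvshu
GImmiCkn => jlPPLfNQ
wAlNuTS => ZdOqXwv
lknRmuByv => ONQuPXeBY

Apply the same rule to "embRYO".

The transformation: flip the case of every letter, then shift every letter 3 places forward in the alphabet (wrapping around).
Working it through for "embRYO": intermediate "EMBryo", final "HPEubr".
(Check on "wAlNuTS": → "WaLnUts" → "ZdOqXwv" ✓)

HPEubr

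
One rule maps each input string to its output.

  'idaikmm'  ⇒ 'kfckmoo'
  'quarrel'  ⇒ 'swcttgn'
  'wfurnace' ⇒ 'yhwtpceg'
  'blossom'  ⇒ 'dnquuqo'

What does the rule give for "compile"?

The transformation: shift every letter 2 places forward in the alphabet (wrapping around).
So "compile" becomes "eqorkng".

eqorkng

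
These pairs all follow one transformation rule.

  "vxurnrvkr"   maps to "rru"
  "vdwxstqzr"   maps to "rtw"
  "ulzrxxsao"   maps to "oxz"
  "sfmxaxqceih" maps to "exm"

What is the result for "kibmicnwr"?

The rule is to keep one character in every 3, starting at position 3 (positions 3rd, 6th, 9th, ...), then reverse the string.
"kibmicnwr" → "bcr" → "rcb".

rcb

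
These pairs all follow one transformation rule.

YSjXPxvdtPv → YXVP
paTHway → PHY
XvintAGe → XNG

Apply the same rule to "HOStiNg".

HTG

Each output is the input with this applied: keep one character in every 3, starting at position 1 (positions 1st, 4th, 7th, ...), then convert every letter to uppercase.
Starting from "HOStiNg": after the first operation, "Htg"; after the second, "HTG".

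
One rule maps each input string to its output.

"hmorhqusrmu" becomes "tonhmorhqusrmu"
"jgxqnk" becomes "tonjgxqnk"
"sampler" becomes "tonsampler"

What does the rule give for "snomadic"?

The transformation: prepend "ton".
Applying that to "snomadic" gives "tonsnomadic".

tonsnomadic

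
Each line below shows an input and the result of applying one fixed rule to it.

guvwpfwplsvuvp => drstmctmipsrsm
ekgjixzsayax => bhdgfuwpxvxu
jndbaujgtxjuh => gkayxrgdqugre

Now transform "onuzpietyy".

In each case the input is transformed by: shift every letter 3 places backward in the alphabet (wrapping around).
For "onuzpietyy" the result is "lkrwmfbqvv".

lkrwmfbqvv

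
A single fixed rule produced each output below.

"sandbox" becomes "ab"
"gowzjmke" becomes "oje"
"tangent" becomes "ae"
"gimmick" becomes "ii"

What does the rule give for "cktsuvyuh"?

kuu

Each output is the input with this applied: keep one character in every 3, starting at position 2 (positions 2nd, 5th, 8th, ...).
Applying that to "cktsuvyuh" gives "kuu".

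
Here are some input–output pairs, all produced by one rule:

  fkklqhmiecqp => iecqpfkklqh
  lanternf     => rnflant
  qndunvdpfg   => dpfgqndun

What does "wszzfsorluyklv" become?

luyklvwszzfso

Rule — swap the front and back halves of the string, then delete the first character.
Applying both steps to "wszzfsorluyklv": "rluyklvwszzfso", then "luyklvwszzfso".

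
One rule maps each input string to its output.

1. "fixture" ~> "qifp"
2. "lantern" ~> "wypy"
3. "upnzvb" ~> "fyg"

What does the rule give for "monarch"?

Each output is the input with this applied: shift every letter 11 places forward in the alphabet (wrapping around), then keep every other character starting from the first (positions 1st, 3rd, 5th, ...).
Starting from "monarch": after the first operation, "xzylcns"; after the second, "xycs".

xycs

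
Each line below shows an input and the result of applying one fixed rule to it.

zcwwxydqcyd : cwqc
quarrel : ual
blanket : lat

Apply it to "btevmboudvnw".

Each output is the input with this applied: swap each adjacent pair of characters (1↔2, 3↔4, ...), then keep one character in every 3, starting at position 1 (positions 1st, 4th, 7th, ...).
Starting from "btevmboudvnw": after the first operation, "tbvebmuovdwn"; after the second, "teud".

teud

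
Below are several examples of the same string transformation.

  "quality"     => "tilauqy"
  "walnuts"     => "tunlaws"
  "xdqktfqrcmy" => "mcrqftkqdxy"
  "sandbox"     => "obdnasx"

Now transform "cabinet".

The rule is to reverse the string, then move the first character to the end.
Starting from "cabinet": after the first operation, "tenibac"; after the second, "enibact".

enibact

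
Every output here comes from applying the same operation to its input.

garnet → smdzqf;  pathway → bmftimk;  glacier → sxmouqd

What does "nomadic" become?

In each case the input is transformed by: shift every letter 12 places forward in the alphabet (wrapping around).
Doing the same to "nomadic": "zaympuo".

zaympuo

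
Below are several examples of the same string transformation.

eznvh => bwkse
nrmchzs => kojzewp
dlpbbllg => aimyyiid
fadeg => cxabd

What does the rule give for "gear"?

The pattern: shift every letter 3 places backward in the alphabet (wrapping around).
On "gear" that produces "dbxo".

dbxo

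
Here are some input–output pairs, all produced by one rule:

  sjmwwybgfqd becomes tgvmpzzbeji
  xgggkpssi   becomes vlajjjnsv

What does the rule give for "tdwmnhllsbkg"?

Rule — move the last 2 characters to the front (rotate right by 2), then shift every letter 3 places forward in the alphabet (wrapping around).
Working it through for "tdwmnhllsbkg": intermediate "kgtdwmnhllsb", final "njwgzpqkoove".

njwgzpqkoove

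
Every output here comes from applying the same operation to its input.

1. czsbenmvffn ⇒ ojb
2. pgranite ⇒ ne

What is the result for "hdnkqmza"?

ji

What's happening: shift every letter 4 places backward in the alphabet (wrapping around), then keep one character in every 3, starting at position 3 (positions 3rd, 6th, 9th, ...).
Applying both steps to "hdnkqmza": "dzjgmivw", then "ji".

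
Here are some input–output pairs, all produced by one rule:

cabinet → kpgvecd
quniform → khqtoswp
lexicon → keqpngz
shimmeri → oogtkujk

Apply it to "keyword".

In each case the input is transformed by: move the first 3 characters to the end (rotate left by 3), then shift every letter 2 places forward in the alphabet (wrapping around).
For "keyword", step one produces "wordkey"; step two turns that into "yqtfmga".

yqtfmga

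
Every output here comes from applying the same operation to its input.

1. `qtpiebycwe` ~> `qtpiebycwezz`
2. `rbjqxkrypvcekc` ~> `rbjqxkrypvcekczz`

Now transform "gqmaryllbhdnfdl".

In each case the input is transformed by: append "zz".
"gqmaryllbhdnfdl" → "gqmaryllbhdnfdlzz".

gqmaryllbhdnfdlzz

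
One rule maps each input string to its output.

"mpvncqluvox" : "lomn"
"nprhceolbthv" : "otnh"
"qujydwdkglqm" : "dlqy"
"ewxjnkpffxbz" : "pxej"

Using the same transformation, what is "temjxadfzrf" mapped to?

The pattern: keep one character in every 3, starting at position 1 (positions 1st, 4th, 7th, ...), then move the last 2 characters to the front (rotate right by 2).
On "temjxadfzrf" that produces "drtj".

drtj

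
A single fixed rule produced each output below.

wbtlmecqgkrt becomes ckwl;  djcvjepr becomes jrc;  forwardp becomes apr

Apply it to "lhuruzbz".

uzu

What's happening: swap the front and back halves of the string, then keep one character in every 3, starting at position 1 (positions 1st, 4th, 7th, ...).
For "lhuruzbz" the result is "uzu".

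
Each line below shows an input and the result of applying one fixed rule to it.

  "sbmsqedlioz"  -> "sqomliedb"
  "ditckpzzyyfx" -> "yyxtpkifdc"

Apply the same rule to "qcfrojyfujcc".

rqojjffccc

The pattern: sort the characters into reverse alphabetical order, then delete the first 2 characters.
On "qcfrojyfujcc": the first step gives "yurqojjffccc", and the second then gives "rqojjffccc".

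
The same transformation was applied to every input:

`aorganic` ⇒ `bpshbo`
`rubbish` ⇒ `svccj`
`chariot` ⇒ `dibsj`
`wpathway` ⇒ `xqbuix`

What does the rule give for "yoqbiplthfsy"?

zprcjqmuig

The transformation: delete the last 2 characters, then shift every letter 1 place forward in the alphabet (wrapping around).
So "yoqbiplthfsy" becomes "zprcjqmuig".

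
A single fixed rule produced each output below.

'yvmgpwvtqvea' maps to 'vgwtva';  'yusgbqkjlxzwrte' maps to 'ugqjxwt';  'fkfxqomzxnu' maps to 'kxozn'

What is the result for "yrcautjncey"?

In each case the input is transformed by: keep every other character starting from the second (positions 2nd, 4th, 6th, ...).
So "yrcautjncey" becomes "ratne".

ratne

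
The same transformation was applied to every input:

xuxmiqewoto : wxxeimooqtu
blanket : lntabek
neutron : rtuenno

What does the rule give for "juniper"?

prueijn

Looking at the pairs, the operation is to sort the characters into alphabetical order, then move the last 3 characters to the front (rotate right by 3).
On "juniper": the first step gives "eijnpru", and the second then gives "prueijn".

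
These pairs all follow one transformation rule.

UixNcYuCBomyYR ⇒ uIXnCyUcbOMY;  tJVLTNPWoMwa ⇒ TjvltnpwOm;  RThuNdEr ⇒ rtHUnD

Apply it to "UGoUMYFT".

ugOumy

Rule — delete the last 2 characters, then flip the case of every letter.
On "UGoUMYFT": the first step gives "UGoUMY", and the second then gives "ugOumy".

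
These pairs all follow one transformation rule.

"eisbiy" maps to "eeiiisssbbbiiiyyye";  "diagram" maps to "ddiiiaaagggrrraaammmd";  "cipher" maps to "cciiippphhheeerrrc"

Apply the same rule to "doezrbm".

ddoooeeezzzrrrbbbmmmd

In each case the input is transformed by: repeat every character 3 times, then move the first character to the end.
"doezrbm" → "dddoooeeezzzrrrbbbmmm" → "ddoooeeezzzrrrbbbmmmd".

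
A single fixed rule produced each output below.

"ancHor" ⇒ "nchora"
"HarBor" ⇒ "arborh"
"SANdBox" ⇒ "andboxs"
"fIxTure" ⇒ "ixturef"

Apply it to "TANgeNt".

angentt

What's happening: move the first character to the end, then convert every letter to lowercase.
"TANgeNt" → "angentt".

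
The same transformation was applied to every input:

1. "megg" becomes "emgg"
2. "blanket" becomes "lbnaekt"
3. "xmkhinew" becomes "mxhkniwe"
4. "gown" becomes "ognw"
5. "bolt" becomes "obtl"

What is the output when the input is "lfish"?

flsih

The rule is to swap each adjacent pair of characters (1↔2, 3↔4, ...).
"lfish" → "flsih".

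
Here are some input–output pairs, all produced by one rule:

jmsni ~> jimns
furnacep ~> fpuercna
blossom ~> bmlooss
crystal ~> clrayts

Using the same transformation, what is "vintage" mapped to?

veignat

Looking at the pairs, the operation is to take characters alternately from the front and the back (1st, last, 2nd, 2nd-last, ...).
On "vintage" that produces "veignat".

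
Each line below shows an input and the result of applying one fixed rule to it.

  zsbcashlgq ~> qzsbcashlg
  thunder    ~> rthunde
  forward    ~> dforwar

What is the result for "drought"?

tdrough

What's happening: move the last character to the front.
On "drought" that produces "tdrough".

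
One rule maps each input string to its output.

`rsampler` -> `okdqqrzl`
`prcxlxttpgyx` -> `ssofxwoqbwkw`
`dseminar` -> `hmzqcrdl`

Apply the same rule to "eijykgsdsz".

frcrydhixj

The rule is to swap the front and back halves of the string, then shift every letter 1 place backward in the alphabet (wrapping around).
For "eijykgsdsz", step one produces "gsdszeijyk"; step two turns that into "frcrydhixj".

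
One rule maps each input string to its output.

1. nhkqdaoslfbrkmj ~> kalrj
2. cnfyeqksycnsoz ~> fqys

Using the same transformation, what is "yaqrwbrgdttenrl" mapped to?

Looking at the pairs, the operation is to keep one character in every 3, starting at position 3 (positions 3rd, 6th, 9th, ...).
So "yaqrwbrgdttenrl" becomes "qbdel".

qbdel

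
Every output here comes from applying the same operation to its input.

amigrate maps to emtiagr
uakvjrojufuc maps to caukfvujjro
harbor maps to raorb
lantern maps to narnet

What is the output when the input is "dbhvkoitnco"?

obchnvtkio

The transformation: take characters alternately from the front and the back (1st, last, 2nd, 2nd-last, ...), then delete the first character.
Starting from "dbhvkoitnco": after the first operation, "dobchnvtkio"; after the second, "obchnvtkio".
(Check on "harbor": → "hraorb" → "raorb" ✓)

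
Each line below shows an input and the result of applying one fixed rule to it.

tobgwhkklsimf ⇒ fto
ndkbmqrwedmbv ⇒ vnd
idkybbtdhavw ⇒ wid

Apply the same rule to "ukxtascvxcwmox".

xuk

The pattern: move the last character to the front, then keep only the first 3 characters.
For "ukxtascvxcwmox", step one produces "xukxtascvxcwmo"; step two turns that into "xuk".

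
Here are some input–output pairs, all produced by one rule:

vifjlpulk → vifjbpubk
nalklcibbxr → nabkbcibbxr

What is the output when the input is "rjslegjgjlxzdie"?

rjsbegjgjbxzdie

The pattern: replace every "l" with "b".
"rjslegjgjlxzdie" → "rjsbegjgjbxzdie".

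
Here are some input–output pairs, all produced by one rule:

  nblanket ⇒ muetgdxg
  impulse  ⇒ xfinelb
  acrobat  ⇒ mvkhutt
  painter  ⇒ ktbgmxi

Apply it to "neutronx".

The pattern: shift every letter 7 places backward in the alphabet (wrapping around), then swap the first and last characters.
Applying both steps to "neutronx": "gxnmkhgq", then "qxnmkhgg".
(Check on "acrobat": → "tvkhutm" → "mvkhutt" ✓)

qxnmkhgg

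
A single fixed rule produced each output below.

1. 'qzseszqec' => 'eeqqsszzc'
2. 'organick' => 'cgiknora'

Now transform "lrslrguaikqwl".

In each case the input is transformed by: sort the characters into alphabetical order, then move the first character to the end.
On "lrslrguaikqwl": the first step gives "agiklllqrrsuw", and the second then gives "giklllqrrsuwa".

giklllqrrsuwa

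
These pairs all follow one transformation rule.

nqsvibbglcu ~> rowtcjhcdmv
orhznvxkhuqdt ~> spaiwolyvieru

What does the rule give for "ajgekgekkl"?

Each output is the input with this applied: shift every letter 1 place forward in the alphabet (wrapping around), then swap each adjacent pair of characters (1↔2, 3↔4, ...).
On "ajgekgekkl": the first step gives "bkhflhfllm", and the second then gives "kbfhhllfml".

kbfhhllfml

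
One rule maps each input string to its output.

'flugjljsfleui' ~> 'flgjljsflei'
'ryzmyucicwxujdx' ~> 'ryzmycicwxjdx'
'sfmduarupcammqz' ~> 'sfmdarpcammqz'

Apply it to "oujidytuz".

In each case the input is transformed by: remove every "u".
Applying that to "oujidytuz" gives "ojidytz".

ojidytz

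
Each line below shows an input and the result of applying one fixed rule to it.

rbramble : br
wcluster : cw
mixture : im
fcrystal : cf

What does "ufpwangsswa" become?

What's happening: swap each adjacent pair of characters (1↔2, 3↔4, ...), then keep only the first 2 characters.
Working it through for "ufpwangsswa": intermediate "fuwpnasgwsa", final "fu".
(Check on "mixture": → "imtxrue" → "im" ✓)

fu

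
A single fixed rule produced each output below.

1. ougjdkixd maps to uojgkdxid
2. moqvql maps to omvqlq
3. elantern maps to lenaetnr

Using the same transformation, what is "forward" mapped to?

ofwrrad

Each output is the input with this applied: swap each adjacent pair of characters (1↔2, 3↔4, ...).
For "forward" the result is "ofwrrad".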